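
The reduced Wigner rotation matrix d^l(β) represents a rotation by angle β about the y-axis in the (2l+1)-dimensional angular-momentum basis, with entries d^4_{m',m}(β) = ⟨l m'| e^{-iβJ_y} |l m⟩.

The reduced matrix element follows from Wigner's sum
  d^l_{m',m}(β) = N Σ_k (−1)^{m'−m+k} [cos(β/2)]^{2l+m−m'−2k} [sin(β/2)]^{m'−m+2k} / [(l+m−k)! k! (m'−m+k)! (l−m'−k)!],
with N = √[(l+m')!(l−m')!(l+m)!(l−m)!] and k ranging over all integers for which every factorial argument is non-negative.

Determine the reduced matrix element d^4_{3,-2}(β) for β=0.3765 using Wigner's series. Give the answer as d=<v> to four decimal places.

d=-0.0024

d^4_{3,-2}(β=0.3765) via Wigner's sum:
Half-angle: c=0.982333, s=0.187140. N=√(5040·1·2·720)=2693.993318
Admissible k: 0..1 (factorial args all ≥0)
  k=0: (−1)^5·2693.9933/(240)·0.9823^3·0.1871^5 = -0.002442
  k=1: (−1)^6·2693.9933/(720)·0.9823^1·0.1871^7 = +0.000030
d^4_{3,-2}(0.3765) = -0.002442 +0.000030 = -0.002413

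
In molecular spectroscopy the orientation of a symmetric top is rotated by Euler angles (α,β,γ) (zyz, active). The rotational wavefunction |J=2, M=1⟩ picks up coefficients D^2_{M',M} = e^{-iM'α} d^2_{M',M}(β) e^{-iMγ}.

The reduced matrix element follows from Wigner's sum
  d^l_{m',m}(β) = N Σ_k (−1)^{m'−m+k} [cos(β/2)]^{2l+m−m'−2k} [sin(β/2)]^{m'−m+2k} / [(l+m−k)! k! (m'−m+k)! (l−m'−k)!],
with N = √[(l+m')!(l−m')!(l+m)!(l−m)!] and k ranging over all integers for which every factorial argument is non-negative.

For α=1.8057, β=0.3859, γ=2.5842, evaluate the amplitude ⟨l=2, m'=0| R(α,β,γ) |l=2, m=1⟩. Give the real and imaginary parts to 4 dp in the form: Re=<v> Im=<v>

Re=-0.3624 Im=-0.2259

D^2_{0,1}(1.8057,0.3859,2.5842) = e^{-i·0·1.8057}·d^2_{0,1}(0.3859)·e^{-i·1·2.5842}. Compute d first:
c=cos(0.3859/2)=0.981443, s=sin(0.3859/2)=0.191755; N=√[2·2·6·1]=4.898979
k: max(0,(1)−(0))=1 … min(2+(1),2−(0))=2
  k=1: (−1)^0·4.8990/(2)·0.9814^3·0.1918^1 = +0.444035
  k=2: (−1)^1·4.8990/(2)·0.9814^1·0.1918^3 = -0.016950
d^2_{0,1}(0.3859) = +0.444035 -0.016950 = +0.427085
Phases: e^{-i·(0)·1.8057}=+1.000000+0.000000i, e^{-i·(1)·2.5842}=-0.848637-0.528975i ⇒ D=-0.362440-0.225917i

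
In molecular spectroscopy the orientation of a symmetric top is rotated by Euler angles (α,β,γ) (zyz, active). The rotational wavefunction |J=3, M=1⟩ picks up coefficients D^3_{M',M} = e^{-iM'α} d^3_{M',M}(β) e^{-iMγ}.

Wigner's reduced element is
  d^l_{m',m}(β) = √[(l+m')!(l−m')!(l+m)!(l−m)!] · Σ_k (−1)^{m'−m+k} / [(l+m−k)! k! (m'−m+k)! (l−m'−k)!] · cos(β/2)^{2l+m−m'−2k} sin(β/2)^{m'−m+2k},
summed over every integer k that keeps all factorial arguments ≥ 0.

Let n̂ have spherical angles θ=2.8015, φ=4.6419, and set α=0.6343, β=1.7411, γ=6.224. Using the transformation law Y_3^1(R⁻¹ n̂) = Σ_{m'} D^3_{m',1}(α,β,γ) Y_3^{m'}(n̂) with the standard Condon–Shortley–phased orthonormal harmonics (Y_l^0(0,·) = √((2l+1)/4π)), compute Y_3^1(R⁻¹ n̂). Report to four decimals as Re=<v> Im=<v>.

Need the full column D^3_{m',1} for m'=−3..3 at α=0.6343, β=1.7411, γ=6.224.
cos(β/2)=0.644406, sin(β/2)=0.764683
d^3_{-3,1}: single k=4 term ⇒ +0.549910;  D = -0.209725+0.508347i
d^3_{-2,1}: k∈[3..4] ⇒ +0.756753 -0.532805 = +0.223948;  D = +0.053888+0.217368i
d^3_{-1,1}: k∈[2..4] ⇒ +0.604997 -1.135889 +0.199936 = -0.330957;  D = -0.254513-0.211555i
d^3_{0,1}: k∈[1..3] ⇒ +0.294354 -1.243472 +0.583658 = -0.365459;  D = -0.364819-0.021617i
d^3_{1,1}: k∈[0..2] ⇒ +0.071607 -0.806663 +0.851917 = +0.116862;  D = +0.098062-0.063565i
d^3_{2,1}: k∈[0..1] ⇒ -0.268708 +0.756753 = +0.488045;  D = +0.172557-0.456522i
d^3_{3,1}: single k=0 term ⇒ +0.390524;  D = -0.105263-0.376070i
Y_3^{m'}(θ=2.8015,φ=4.6419) and Σ D·Y over m':
  (-0.2097+0.5083i)·(+0.0033-0.0151i)  (+0.0539+0.2174i)·(+0.1061+0.0151i)  (-0.2545-0.2116i)·(-0.0261+0.3703i)  (-0.3648-0.0216i)·(-0.5079+0.0000i)  (+0.0981-0.0636i)·(+0.0261+0.3703i)  (+0.1726-0.4565i)·(+0.1061-0.0151i)  (-0.1053-0.3761i)·(-0.0033-0.0151i)
Y_3^1(R⁻¹ n̂) = +0.311931-0.062616i

Re=0.3119 Im=-0.0626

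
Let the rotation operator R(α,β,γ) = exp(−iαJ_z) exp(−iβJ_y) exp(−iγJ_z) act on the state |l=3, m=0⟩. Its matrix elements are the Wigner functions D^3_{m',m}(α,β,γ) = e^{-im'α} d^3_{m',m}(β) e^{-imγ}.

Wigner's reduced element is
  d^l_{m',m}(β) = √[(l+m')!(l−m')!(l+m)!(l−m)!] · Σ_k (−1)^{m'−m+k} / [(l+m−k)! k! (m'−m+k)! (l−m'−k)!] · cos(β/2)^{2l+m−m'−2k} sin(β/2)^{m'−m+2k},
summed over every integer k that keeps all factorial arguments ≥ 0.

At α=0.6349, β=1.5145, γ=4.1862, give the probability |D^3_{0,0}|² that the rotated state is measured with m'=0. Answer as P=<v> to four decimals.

P=0.0070

D^3_{0,0}(0.6349,1.5145,4.1862) = e^{-i·0·0.6349}·d^3_{0,0}(1.5145)·e^{-i·0·4.1862}. Compute d first:
With c≡cos(β/2)=0.726728 and s≡sin(β/2)=0.686926, N=[6·6·6·6]^{1/2}=36.000000
The bounds max(0,m−m')=0 and min(l+m,l−m')=3 give 4 terms
  k=0: (−1)^0·36.0000/(36)·0.7267^6·0.6869^0 = +0.147309
  k=1: (−1)^1·36.0000/(4)·0.7267^4·0.6869^2 = -1.184538
  k=2: (−1)^2·36.0000/(4)·0.7267^2·0.6869^4 = +1.058339
  k=3: (−1)^3·36.0000/(36)·0.7267^0·0.6869^6 = -0.105065
d^3_{0,0}(1.5145) = +0.147309 -1.184538 +1.058339 -0.105065 = -0.083955
|D^3_{0,0}|² = |d^3_{0,0}(β)|² = (-0.083955)² = 0.007048 (the z-rotation phases have unit modulus)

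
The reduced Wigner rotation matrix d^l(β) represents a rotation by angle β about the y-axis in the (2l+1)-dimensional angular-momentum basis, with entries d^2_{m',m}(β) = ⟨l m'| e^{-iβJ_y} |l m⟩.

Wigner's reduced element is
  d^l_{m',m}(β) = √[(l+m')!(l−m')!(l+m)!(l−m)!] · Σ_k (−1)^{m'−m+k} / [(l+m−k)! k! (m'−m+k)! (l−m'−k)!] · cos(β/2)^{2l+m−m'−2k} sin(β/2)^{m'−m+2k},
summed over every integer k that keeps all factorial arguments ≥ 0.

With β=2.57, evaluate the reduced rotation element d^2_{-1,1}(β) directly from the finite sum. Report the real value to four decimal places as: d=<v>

d=-0.6279

d^2_{-1,1}(β=2.57) via Wigner's sum:
With c≡cos(β/2)=0.281922 and s≡sin(β/2)=0.959437, N=[1·6·6·1]^{1/2}=6.000000
The bounds max(0,m−m')=2 and min(l+m,l−m')=3 give 2 terms
  k=2: (−1)^0·6.0000/(2)·0.2819^2·0.9594^2 = +0.219488
  k=3: (−1)^1·6.0000/(6)·0.2819^0·0.9594^4 = -0.847357
d^2_{-1,1}(2.57) = +0.219488 -0.847357 = -0.627869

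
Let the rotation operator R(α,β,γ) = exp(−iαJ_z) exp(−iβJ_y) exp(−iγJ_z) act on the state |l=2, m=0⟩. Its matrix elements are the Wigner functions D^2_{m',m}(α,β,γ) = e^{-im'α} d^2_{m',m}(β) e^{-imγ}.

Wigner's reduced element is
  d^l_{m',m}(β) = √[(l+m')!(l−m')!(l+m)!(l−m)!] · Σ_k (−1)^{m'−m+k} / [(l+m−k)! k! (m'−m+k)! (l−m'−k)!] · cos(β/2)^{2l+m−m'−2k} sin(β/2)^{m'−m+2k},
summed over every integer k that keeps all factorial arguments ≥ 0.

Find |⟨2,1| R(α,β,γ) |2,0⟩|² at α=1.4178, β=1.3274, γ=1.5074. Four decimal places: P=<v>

P=0.0821

Split into d^2_{1,0}(β=1.3274) × two z-phases.
Half-angle: c=0.787718, s=0.616036. N=√(6·1·2·2)=4.898979
k∈{0,1} keeps every argument non-negative
  k=0: (−1)^1·4.8990/(2)·0.7877^3·0.6160^1 = -0.737555
  k=1: (−1)^2·4.8990/(2)·0.7877^1·0.6160^3 = +0.451091
d^2_{1,0}(1.3274) = -0.737555 +0.451091 = -0.286464
|D^2_{1,0}|² = |d^2_{1,0}(β)|² = (-0.286464)² = 0.082062 (the z-rotation phases have unit modulus)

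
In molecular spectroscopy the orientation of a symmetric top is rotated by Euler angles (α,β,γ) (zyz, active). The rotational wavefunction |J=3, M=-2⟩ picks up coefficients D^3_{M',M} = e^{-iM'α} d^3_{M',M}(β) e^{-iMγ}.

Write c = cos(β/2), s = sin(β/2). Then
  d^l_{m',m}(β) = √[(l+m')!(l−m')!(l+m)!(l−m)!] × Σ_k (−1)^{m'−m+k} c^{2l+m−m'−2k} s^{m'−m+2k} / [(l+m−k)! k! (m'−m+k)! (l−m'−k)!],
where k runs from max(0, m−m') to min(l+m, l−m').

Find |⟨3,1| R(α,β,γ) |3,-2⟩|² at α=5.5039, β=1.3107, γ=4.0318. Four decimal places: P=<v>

P=0.2527

Split into d^3_{1,-2}(β=1.3107) × two z-phases.
Half-angle: c=0.792835, s=0.609437. N=√(24·2·1·120)=75.894664
k: max(0,(-2)−(1))=0 … min(3+(-2),3−(1))=1
  k=0: (−1)^3·75.8947/(12)·0.7928^3·0.6094^3 = -0.713451
  k=1: (−1)^4·75.8947/(24)·0.7928^1·0.6094^5 = +0.210778
d^3_{1,-2}(1.3107) = -0.713451 +0.210778 = -0.502672
|D^3_{1,-2}|² = |d^3_{1,-2}(β)|² = (-0.502672)² = 0.252679 (the z-rotation phases have unit modulus)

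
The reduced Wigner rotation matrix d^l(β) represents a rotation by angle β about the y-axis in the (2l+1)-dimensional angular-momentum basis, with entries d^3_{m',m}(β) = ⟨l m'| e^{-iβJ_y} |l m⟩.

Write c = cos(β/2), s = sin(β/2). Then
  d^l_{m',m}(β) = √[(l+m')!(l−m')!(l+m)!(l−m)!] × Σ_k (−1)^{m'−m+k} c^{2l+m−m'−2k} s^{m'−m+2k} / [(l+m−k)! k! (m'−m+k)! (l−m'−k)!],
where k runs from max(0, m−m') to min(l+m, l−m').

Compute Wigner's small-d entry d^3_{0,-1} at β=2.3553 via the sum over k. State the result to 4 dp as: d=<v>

d^3_{0,-1}(β=2.3553) via Wigner's sum:
With c≡cos(β/2)=0.383097 and s≡sin(β/2)=0.923708, N=[6·6·2·24]^{1/2}=41.569219
k∈{0,1,2} keeps every argument non-negative
  k=0: (−1)^1·41.5692/(12)·0.3831^5·0.9237^1 = -0.026404
  k=1: (−1)^2·41.5692/(4)·0.3831^3·0.9237^3 = +0.460512
  k=2: (−1)^3·41.5692/(12)·0.3831^1·0.9237^5 = -0.892428
d^3_{0,-1}(2.3553) = -0.026404 +0.460512 -0.892428 = -0.458319

d=-0.4583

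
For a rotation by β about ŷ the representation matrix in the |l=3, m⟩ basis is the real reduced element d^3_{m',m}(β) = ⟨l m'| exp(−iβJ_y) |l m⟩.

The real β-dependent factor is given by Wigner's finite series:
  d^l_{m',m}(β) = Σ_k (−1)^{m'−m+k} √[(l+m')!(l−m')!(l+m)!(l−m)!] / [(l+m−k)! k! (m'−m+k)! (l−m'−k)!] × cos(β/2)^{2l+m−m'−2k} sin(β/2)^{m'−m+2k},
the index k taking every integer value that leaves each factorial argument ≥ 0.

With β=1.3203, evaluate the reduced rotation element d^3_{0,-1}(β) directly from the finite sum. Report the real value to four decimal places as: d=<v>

d=0.2906

d^3_{0,-1}(β=1.3203) via Wigner's sum:
c=cos(1.3203/2)=0.789900, s=sin(1.3203/2)=0.613235; N=√[6·6·2·24]=41.569219
The bounds max(0,m−m')=0 and min(l+m,l−m')=2 give 3 terms
  k=0: (−1)^1·41.5692/(12)·0.7899^5·0.6132^1 = -0.653249
  k=1: (−1)^2·41.5692/(4)·0.7899^3·0.6132^3 = +1.181164
  k=2: (−1)^3·41.5692/(12)·0.7899^1·0.6132^5 = -0.237301
d^3_{0,-1}(1.3203) = -0.653249 +1.181164 -0.237301 = +0.290614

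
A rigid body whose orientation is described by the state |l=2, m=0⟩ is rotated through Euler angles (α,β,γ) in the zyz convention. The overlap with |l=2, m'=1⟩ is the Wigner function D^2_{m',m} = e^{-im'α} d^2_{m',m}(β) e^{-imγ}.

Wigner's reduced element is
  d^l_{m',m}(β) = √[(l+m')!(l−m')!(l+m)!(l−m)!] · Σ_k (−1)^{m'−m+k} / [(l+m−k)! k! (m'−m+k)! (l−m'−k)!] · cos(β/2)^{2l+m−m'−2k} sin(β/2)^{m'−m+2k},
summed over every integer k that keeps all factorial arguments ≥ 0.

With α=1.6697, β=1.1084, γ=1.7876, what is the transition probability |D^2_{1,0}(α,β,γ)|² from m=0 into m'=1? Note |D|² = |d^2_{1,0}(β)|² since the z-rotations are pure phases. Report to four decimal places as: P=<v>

First d^2_{1,0}(β=1.1084), then the phase factors e^{-i(1)α} and e^{-i(0)γ}:
Half-angle: c=0.850322, s=0.526263. N=√(6·1·2·2)=4.898979
k: max(0,(0)−(1))=0 … min(2+(0),2−(1))=1
  k=0: (−1)^1·4.8990/(2)·0.8503^3·0.5263^1 = -0.792553
  k=1: (−1)^2·4.8990/(2)·0.8503^1·0.5263^3 = +0.303576
d^2_{1,0}(1.1084) = -0.792553 +0.303576 = -0.488977
|D^2_{1,0}|² = |d^2_{1,0}(β)|² = (-0.488977)² = 0.239098 (the z-rotation phases have unit modulus)

P=0.2391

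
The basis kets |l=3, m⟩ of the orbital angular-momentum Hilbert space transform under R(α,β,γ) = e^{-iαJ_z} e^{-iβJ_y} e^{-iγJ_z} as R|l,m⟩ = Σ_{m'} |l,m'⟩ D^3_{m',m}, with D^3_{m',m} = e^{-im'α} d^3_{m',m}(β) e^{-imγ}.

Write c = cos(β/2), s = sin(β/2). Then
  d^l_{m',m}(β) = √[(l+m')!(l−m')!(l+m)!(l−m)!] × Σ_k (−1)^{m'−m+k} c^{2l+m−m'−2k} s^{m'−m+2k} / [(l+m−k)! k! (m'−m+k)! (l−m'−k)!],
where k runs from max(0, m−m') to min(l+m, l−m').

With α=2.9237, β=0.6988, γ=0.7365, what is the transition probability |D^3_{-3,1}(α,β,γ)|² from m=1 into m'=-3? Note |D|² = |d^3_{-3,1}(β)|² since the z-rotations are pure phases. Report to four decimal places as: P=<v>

P=0.0022

Split into d^3_{-3,1}(β=0.6988) × two z-phases.
Half-angle: c=0.939578, s=0.342334. N=√(1·720·24·2)=185.903201
The bounds max(0,m−m')=4 and min(l+m,l−m')=4 give 1 term
  k=4: (−1)^0·185.9032/(48)·0.9396^2·0.3423^4 = +0.046958
d^3_{-3,1}(0.6988) = +0.046958
|D^3_{-3,1}|² = |d^3_{-3,1}(β)|² = (+0.046958)² = 0.002205 (the z-rotation phases have unit modulus)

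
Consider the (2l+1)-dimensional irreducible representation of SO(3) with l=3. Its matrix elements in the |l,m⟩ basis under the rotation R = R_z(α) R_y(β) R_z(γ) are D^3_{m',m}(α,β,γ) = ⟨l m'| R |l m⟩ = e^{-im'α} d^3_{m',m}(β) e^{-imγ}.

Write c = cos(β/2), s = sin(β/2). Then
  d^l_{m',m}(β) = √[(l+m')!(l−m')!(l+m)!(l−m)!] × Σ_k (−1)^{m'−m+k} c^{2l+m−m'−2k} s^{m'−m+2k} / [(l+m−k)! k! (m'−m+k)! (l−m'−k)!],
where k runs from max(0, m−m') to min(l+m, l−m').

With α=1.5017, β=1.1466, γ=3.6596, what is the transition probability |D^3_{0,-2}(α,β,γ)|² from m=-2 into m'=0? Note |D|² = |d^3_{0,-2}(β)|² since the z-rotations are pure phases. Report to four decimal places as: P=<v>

First d^3_{0,-2}(β=1.1466), then the phase factors e^{-i(0)α} and e^{-i(-2)γ}:
c=cos(1.1466/2)=0.840116, s=sin(1.1466/2)=0.542407; N=√[6·6·1·120]=65.726707
k∈{0,1} keeps every argument non-negative
  k=0: (−1)^2·65.7267/(12)·0.8401^4·0.5424^2 = +0.802727
  k=1: (−1)^3·65.7267/(12)·0.8401^2·0.5424^4 = -0.334612
d^3_{0,-2}(1.1466) = +0.802727 -0.334612 = +0.468116
|D^3_{0,-2}|² = |d^3_{0,-2}(β)|² = (+0.468116)² = 0.219132 (the z-rotation phases have unit modulus)

P=0.2191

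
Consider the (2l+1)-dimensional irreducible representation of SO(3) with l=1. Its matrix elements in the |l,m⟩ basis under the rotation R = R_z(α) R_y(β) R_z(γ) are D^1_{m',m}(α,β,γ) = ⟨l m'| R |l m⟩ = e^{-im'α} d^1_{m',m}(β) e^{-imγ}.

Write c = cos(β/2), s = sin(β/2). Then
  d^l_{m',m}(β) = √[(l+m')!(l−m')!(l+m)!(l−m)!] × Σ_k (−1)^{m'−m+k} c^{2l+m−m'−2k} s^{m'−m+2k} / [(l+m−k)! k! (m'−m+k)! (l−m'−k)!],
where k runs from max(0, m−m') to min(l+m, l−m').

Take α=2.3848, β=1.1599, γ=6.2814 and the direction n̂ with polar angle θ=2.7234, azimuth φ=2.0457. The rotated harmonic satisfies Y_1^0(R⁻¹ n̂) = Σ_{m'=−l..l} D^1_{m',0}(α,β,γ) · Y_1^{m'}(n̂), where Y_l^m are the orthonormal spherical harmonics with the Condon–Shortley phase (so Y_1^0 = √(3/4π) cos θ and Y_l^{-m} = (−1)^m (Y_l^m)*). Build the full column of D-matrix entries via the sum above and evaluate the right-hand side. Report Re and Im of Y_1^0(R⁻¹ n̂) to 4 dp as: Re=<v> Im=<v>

Re=-0.0068 Im=0.0000

Need the full column D^1_{m',0} for m'=−1..1 at α=2.3848, β=1.1599, γ=6.2814.
cos(β/2)=0.836490, sin(β/2)=0.547982
d^1_{-1,0}: single k=1 term ⇒ +0.648249;  D = -0.471305+0.445084i
d^1_{0,0}: k∈[0..1] ⇒ +0.699716 -0.300284 = +0.399431;  D = +0.399431+0.000000i
d^1_{1,0}: single k=0 term ⇒ -0.648249;  D = +0.471305+0.445084i
Y_1^{m'}(θ=2.7234,φ=2.0457) and Σ D·Y over m':
  (-0.4713+0.4451i)·(-0.0642-0.1248i)  (+0.3994+0.0000i)·(-0.4465+0.0000i)  (+0.4713+0.4451i)·(+0.0642-0.1248i)
Y_1^0(R⁻¹ n̂) = -0.006794+0.000000i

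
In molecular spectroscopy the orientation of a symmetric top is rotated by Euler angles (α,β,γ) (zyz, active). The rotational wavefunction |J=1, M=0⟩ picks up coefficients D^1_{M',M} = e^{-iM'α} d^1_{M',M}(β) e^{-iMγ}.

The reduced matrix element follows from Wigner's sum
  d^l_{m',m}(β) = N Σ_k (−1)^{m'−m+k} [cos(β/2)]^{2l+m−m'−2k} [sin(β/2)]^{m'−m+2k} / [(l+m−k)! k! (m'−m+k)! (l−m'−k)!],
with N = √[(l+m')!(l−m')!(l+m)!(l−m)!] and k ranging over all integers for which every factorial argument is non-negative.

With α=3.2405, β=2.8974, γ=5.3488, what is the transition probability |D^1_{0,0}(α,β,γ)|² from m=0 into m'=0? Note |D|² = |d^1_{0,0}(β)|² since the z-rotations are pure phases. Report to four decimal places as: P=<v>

P=0.9415

First d^1_{0,0}(β=2.8974), then the phase factors e^{-i(0)α} and e^{-i(0)γ}:
Half-angle: c=0.121793, s=0.992555. N=√(1·1·1·1)=1.000000
The bounds max(0,m−m')=0 and min(l+m,l−m')=1 give 2 terms
  k=0: (−1)^0·1.0000/(1)·0.1218^2·0.9926^0 = +0.014834
  k=1: (−1)^1·1.0000/(1)·0.1218^0·0.9926^2 = -0.985166
d^1_{0,0}(2.8974) = +0.014834 -0.985166 = -0.970333
|D^1_{0,0}|² = |d^1_{0,0}(β)|² = (-0.970333)² = 0.941546 (the z-rotation phases have unit modulus)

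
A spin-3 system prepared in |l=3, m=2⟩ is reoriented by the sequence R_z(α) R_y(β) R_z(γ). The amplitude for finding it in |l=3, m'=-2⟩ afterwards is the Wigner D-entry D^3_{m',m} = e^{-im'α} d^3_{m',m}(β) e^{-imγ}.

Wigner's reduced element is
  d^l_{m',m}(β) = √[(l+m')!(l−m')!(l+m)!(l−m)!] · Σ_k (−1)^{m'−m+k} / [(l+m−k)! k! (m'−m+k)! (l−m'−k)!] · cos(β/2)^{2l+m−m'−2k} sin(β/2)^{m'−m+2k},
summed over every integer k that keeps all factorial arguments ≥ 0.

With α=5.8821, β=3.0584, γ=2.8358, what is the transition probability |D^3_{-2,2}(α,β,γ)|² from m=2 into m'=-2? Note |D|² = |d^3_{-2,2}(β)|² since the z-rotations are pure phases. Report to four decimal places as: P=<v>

P=0.9726

D^3_{-2,2}(5.8821,3.0584,2.8358) = e^{-i·-2·5.8821}·d^3_{-2,2}(3.0584)·e^{-i·2·2.8358}. Compute d first:
Half-angle: c=0.041584, s=0.999135. N=√(1·120·120·1)=120.000000
k: max(0,(2)−(-2))=4 … min(3+(2),3−(-2))=5
  k=4: (−1)^0·120.0000/(24)·0.0416^2·0.9991^4 = +0.008616
  k=5: (−1)^1·120.0000/(120)·0.0416^0·0.9991^6 = -0.994821
d^3_{-2,2}(3.0584) = +0.008616 -0.994821 = -0.986205
|D^3_{-2,2}|² = |d^3_{-2,2}(β)|² = (-0.986205)² = 0.972600 (the z-rotation phases have unit modulus)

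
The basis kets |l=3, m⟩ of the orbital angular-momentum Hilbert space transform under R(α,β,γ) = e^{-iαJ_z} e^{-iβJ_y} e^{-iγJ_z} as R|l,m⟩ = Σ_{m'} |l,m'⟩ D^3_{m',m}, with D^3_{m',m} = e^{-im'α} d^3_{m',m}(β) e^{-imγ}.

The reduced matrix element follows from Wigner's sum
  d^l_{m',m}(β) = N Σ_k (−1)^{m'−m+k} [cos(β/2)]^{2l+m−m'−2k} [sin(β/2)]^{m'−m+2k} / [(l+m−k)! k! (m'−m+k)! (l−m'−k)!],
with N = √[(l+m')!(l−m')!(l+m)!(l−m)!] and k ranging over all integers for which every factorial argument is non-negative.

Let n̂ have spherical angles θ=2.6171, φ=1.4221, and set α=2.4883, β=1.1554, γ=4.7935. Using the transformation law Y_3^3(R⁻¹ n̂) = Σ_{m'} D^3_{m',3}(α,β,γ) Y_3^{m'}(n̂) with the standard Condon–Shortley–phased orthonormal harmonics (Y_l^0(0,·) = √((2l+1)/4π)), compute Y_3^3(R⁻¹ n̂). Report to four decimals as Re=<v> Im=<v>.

Need the full column D^3_{m',3} for m'=−3..3 at α=2.4883, β=1.1554, γ=4.7935.
cos(β/2)=0.837721, sin(β/2)=0.546099
d^3_{-3,3}: single k=6 term ⇒ +0.026523;  D = +0.021394-0.015678i
d^3_{-2,3}: single k=5 term ⇒ +0.099662;  D = -0.099640-0.002081i
d^3_{-1,3}: single k=4 term ⇒ +0.241729;  D = +0.188845+0.150899i
d^3_{0,3}: single k=3 term ⇒ +0.428180;  D = -0.103165-0.415566i
d^3_{1,3}: single k=2 term ⇒ +0.568834;  D = -0.226721+0.521698i
d^3_{2,3}: single k=1 term ⇒ +0.551878;  D = +0.482309-0.268231i
d^3_{3,3}: single k=0 term ⇒ +0.345618;  D = -0.341953-0.050195i
Y_3^{m'}(θ=2.6171,φ=1.4221) and Σ D·Y over m':
  (+0.0214-0.0157i)·(-0.0226+0.0473i)  (-0.0996-0.0021i)·(+0.2121+0.0650i)  (+0.1888+0.1509i)·(+0.0658-0.4395i)  (-0.1032-0.4156i)·(-0.2410+0.0000i)  (-0.2267+0.5217i)·(-0.0658-0.4395i)  (+0.4823-0.2682i)·(+0.2121-0.0650i)  (-0.3420-0.0502i)·(+0.0226+0.0473i)
Y_3^3(R⁻¹ n̂) = +0.406615-0.018706i

Re=0.4066 Im=-0.0187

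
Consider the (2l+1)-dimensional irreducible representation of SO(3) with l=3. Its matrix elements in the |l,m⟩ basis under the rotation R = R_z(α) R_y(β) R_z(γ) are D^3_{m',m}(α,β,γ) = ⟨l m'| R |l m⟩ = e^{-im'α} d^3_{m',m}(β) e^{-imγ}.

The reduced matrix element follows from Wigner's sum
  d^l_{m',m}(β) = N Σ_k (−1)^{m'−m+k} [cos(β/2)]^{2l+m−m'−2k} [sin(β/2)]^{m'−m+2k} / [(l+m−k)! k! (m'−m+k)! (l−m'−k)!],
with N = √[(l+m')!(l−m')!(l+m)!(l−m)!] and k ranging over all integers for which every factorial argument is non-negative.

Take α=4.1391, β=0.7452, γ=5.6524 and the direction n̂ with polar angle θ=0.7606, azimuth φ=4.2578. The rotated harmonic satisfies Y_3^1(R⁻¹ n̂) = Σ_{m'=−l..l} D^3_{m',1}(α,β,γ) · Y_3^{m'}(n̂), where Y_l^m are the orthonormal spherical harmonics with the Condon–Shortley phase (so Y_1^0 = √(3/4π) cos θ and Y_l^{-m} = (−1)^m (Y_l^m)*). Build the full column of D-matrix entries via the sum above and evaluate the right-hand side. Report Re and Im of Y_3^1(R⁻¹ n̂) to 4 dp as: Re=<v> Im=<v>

Re=0.0495 Im=-0.0934

Need the full column D^3_{m',1} for m'=−3..3 at α=4.1391, β=0.7452, γ=5.6524.
cos(β/2)=0.931384, sin(β/2)=0.364038
d^3_{-3,1}: single k=4 term ⇒ +0.059005;  D = +0.052291+0.027337i
d^3_{-2,1}: k∈[3..4] ⇒ +0.246523 -0.018831 = +0.227692;  D = -0.198070+0.112303i
d^3_{-1,1}: k∈[2..4] ⇒ +0.598357 -0.121881 +0.002327 = +0.478804;  D = +0.027514-0.478012i
d^3_{0,1}: k∈[1..3] ⇒ +0.883856 -0.405079 +0.020628 = +0.499405;  D = +0.403302+0.294539i
d^3_{1,1}: k∈[0..2] ⇒ +0.652789 -0.797809 +0.091411 = -0.053610;  D = +0.050045-0.019222i
d^3_{2,1}: k∈[0..1] ⇒ -0.806846 +0.246523 = -0.560323;  D = -0.114923+0.548411i
d^3_{3,1}: single k=0 term ⇒ +0.386238;  D = +0.274621+0.271594i
Y_3^{m'}(θ=0.7606,φ=4.2578) and Σ D·Y over m':
  (+0.0523+0.0273i)·(+0.1338-0.0281i)  (-0.1981+0.1123i)·(-0.2162-0.2776i)  (+0.0275-0.4780i)·(-0.1589+0.3250i)  (+0.4033+0.2945i)·(-0.1017+0.0000i)  (+0.0500-0.0192i)·(+0.1589+0.3250i)  (-0.1149+0.5484i)·(-0.2162+0.2776i)  (+0.2746+0.2716i)·(-0.1338-0.0281i)
Y_3^1(R⁻¹ n̂) = +0.049461-0.093444i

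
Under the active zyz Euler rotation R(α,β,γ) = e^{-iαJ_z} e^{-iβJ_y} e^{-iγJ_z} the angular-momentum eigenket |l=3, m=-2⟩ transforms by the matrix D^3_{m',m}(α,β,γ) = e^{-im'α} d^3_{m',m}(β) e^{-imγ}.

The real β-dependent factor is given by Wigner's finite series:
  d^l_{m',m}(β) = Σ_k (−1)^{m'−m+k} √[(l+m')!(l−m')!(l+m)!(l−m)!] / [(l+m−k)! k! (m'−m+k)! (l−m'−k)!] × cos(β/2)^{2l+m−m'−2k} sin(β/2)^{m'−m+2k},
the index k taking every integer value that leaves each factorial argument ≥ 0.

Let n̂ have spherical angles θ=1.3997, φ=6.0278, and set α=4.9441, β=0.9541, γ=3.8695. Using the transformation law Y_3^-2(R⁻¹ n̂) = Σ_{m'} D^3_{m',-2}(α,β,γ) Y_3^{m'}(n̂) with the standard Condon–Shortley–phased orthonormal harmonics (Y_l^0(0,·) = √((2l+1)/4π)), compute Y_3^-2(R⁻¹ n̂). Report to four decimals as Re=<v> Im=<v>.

Re=0.0660 Im=-0.3700

Need the full column D^3_{m',-2} for m'=−3..3 at α=4.9441, β=0.9541, γ=3.8695.
cos(β/2)=0.888353, sin(β/2)=0.459161
d^3_{-3,-2}: single k=1 term ⇒ +0.622256;  D = -0.520442-0.341090i
d^3_{-2,-2}: k∈[0..1] ⇒ +0.491490 -0.656511 = -0.165021;  D = -0.056344+0.155105i
d^3_{-1,-2}: k∈[0..1] ⇒ -0.803329 +0.429221 = -0.374108;  D = -0.371562-0.043570i
d^3_{0,-2}: k∈[0..1] ⇒ +0.719172 -0.192128 = +0.527044;  D = +0.060467+0.523564i
d^3_{1,-2}: k∈[0..1] ⇒ -0.429221 +0.057334 = -0.371887;  D = +0.349761-0.126363i
d^3_{2,-2}: k∈[0..1] ⇒ +0.175388 -0.009371 = +0.166017;  D = -0.090759-0.139012i
d^3_{3,-2}: single k=0 term ⇒ -0.044410;  D = -0.030617+0.032169i
Y_3^{m'}(θ=1.3997,φ=6.0278) and Σ D·Y over m':
  (-0.5204-0.3411i)·(+0.2877+0.2768i)  (-0.0563+0.1551i)·(+0.1474+0.0826i)  (-0.3716-0.0436i)·(-0.2635-0.0688i)  (+0.0605+0.5236i)·(-0.1814+0.0000i)  (+0.3498-0.1264i)·(+0.2635-0.0688i)  (-0.0908-0.1390i)·(+0.1474-0.0826i)  (-0.0306+0.0322i)·(-0.2877+0.2768i)
Y_3^-2(R⁻¹ n̂) = +0.066017-0.369984i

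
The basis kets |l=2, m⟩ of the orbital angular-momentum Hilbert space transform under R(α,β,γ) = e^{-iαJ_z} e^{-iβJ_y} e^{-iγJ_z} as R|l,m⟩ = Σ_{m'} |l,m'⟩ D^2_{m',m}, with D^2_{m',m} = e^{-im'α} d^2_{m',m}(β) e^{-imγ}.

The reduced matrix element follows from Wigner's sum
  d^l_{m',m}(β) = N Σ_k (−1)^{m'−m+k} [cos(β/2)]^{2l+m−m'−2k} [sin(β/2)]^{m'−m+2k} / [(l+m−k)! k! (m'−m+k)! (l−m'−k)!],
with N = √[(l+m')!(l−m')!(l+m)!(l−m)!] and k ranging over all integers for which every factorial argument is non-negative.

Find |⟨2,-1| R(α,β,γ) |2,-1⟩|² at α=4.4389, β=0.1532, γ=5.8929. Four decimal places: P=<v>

D^2_{-1,-1}(4.4389,0.1532,5.8929) = e^{-i·-1·4.4389}·d^2_{-1,-1}(0.1532)·e^{-i·-1·5.8929}. Compute d first:
Half-angle: c=0.997068, s=0.076525. N=√(1·6·1·6)=6.000000
The bounds max(0,m−m')=0 and min(l+m,l−m')=1 give 2 terms
  k=0: (−1)^0·6.0000/(6)·0.9971^4·0.0765^0 = +0.988322
  k=1: (−1)^1·6.0000/(2)·0.9971^2·0.0765^2 = -0.017465
d^2_{-1,-1}(0.1532) = +0.988322 -0.017465 = +0.970857
|D^2_{-1,-1}|² = |d^2_{-1,-1}(β)|² = (+0.970857)² = 0.942563 (the z-rotation phases have unit modulus)

P=0.9426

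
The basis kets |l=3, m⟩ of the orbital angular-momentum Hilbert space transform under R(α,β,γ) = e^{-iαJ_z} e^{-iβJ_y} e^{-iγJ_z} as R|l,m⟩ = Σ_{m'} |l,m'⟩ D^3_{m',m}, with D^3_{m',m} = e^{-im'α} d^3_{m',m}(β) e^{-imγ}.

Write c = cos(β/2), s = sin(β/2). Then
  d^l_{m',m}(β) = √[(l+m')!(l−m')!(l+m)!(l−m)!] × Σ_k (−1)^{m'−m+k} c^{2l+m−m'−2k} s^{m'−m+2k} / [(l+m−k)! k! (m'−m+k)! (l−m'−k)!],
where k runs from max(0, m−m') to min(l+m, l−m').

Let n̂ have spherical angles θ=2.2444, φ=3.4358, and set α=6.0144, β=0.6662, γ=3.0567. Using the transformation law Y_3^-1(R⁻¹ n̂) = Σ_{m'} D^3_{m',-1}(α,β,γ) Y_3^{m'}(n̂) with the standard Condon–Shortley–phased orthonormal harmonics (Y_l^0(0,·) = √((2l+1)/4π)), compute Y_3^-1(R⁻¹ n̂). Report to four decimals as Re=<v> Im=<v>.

Re=0.0965 Im=-0.4195

Need the full column D^3_{m',-1} for m'=−3..3 at α=6.0144, β=0.6662, γ=3.0567.
cos(β/2)=0.945033, sin(β/2)=0.326974
d^3_{-3,-1}: single k=2 term ⇒ +0.330264;  D = -0.207551+0.256898i
d^3_{-2,-1}: k∈[1..2] ⇒ +0.779379 -0.186600 = +0.592779;  D = -0.481601+0.345613i
d^3_{-1,-1}: k∈[0..2] ⇒ +0.712332 -0.682190 +0.061249 = +0.091391;  D = -0.085735+0.031653i
d^3_{0,-1}: k∈[0..2] ⇒ -0.853767 +0.306615 -0.012235 = -0.559387;  D = +0.557373-0.047431i
d^3_{1,-1}: k∈[0..2] ⇒ +0.511642 -0.081665 +0.001222 = +0.431199;  D = -0.423929-0.078848i
d^3_{2,-1}: k∈[0..1] ⇒ -0.186600 +0.011169 = -0.175431;  D = +0.157761+0.076729i
d^3_{3,-1}: single k=0 term ⇒ +0.039536;  D = -0.029685-0.026113i
Y_3^{m'}(θ=2.2444,φ=3.4358) and Σ D·Y over m':
  (-0.2076+0.2569i)·(-0.1265+0.1539i)  (-0.4816+0.3456i)·(-0.3239+0.2162i)  (-0.0857+0.0317i)·(-0.2286+0.0693i)  (+0.5574-0.0474i)·(+0.2454+0.0000i)  (-0.4239-0.0788i)·(+0.2286+0.0693i)  (+0.1578+0.0767i)·(-0.3239-0.2162i)  (-0.0297-0.0261i)·(+0.1265+0.1539i)
Y_3^-1(R⁻¹ n̂) = +0.096535-0.419530i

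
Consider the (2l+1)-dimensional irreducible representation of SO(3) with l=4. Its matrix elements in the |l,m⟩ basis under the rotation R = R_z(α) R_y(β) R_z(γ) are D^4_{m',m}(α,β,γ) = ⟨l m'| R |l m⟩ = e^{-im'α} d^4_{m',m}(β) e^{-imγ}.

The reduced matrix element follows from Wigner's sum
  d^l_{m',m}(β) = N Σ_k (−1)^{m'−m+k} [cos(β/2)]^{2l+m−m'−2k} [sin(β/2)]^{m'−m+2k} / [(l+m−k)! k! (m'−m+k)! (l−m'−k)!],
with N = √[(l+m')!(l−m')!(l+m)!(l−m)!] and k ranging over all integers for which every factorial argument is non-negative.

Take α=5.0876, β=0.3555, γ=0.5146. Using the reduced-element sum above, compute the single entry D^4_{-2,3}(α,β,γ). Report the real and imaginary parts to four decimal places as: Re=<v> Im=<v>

Re=-0.0013 Im=0.0013

First d^4_{-2,3}(β=0.3555), then the phase factors e^{-i(-2)α} and e^{-i(3)γ}:
With c≡cos(β/2)=0.984244 and s≡sin(β/2)=0.176815, N=[2·720·5040·1]^{1/2}=2693.993318
The bounds max(0,m−m')=5 and min(l+m,l−m')=6 give 2 terms
  k=5: (−1)^0·2693.9933/(240)·0.9842^3·0.1768^5 = +0.001850
  k=6: (−1)^1·2693.9933/(720)·0.9842^1·0.1768^7 = -0.000020
d^4_{-2,3}(0.3555) = +0.001850 -0.000020 = +0.001830
D = (-0.731401-0.681948i)·(+0.001830)·(+0.026993-0.999636i) = -0.001283+0.001304i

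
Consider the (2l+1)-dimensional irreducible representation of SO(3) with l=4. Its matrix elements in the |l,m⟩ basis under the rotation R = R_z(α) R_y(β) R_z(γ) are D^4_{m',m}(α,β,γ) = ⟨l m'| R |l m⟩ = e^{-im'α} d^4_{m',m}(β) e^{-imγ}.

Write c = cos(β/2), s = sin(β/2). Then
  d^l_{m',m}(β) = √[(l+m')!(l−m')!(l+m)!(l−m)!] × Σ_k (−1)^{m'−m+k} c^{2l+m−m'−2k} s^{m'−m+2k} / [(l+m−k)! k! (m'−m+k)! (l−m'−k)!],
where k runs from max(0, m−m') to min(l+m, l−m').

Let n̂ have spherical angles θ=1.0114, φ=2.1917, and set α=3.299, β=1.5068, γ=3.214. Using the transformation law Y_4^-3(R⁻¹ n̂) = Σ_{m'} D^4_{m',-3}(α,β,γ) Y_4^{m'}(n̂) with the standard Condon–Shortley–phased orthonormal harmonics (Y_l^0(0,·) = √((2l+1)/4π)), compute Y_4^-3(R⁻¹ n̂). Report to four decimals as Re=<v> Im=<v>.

Re=-0.3578 Im=-0.1556

Need the full column D^4_{m',-3} for m'=−4..4 at α=3.299, β=1.5068, γ=3.214.
cos(β/2)=0.729367, sin(β/2)=0.684123
d^4_{-4,-3}: single k=1 term ⇒ +0.212472;  D = -0.140730-0.159184i
d^4_{-3,-3}: k∈[0..1] ⇒ +0.080088 -0.493222 = -0.413134;  D = -0.318774-0.262798i
d^4_{-2,-3}: k∈[0..1] ⇒ -0.281074 +0.741853 = +0.460779;  D = -0.397088-0.233748i
d^4_{-1,-3}: k∈[0..1] ⇒ +0.559262 -0.820048 = -0.260786;  D = -0.242699-0.095429i
d^4_{0,-3}: k∈[0..1] ⇒ -0.781982 +0.687974 = -0.094008;  D = +0.091798+0.020260i
d^4_{1,-3}: k∈[0..1] ⇒ +0.820048 -0.432879 = +0.387169;  D = +0.386477+0.023145i
d^4_{2,-3}: k∈[0..1] ⇒ -0.652669 +0.191402 = -0.461267;  D = +0.459072-0.044945i
d^4_{3,-3}: k∈[0..1] ⇒ +0.381763 -0.047981 = +0.333782;  D = +0.322988-0.084195i
d^4_{4,-3}: single k=0 term ⇒ -0.144687;  D = +0.132556-0.057993i
Y_4^{m'}(θ=1.0114,φ=2.1917) and Σ D·Y over m':
  (-0.1407-0.1592i)·(-0.1807-0.1397i)  (-0.3188-0.2628i)·(+0.3873-0.1164i)  (-0.3971-0.2337i)·(-0.0754+0.2209i)  (-0.2427-0.0954i)·(+0.1273+0.1780i)  (+0.0918+0.0203i)·(-0.2827+0.0000i)  (+0.3865+0.0231i)·(-0.1273+0.1780i)  (+0.4591-0.0449i)·(-0.0754-0.2209i)  (+0.3230-0.0842i)·(-0.3873-0.1164i)  (+0.1326-0.0580i)·(-0.1807+0.1397i)
Y_4^-3(R⁻¹ n̂) = -0.357792-0.155599i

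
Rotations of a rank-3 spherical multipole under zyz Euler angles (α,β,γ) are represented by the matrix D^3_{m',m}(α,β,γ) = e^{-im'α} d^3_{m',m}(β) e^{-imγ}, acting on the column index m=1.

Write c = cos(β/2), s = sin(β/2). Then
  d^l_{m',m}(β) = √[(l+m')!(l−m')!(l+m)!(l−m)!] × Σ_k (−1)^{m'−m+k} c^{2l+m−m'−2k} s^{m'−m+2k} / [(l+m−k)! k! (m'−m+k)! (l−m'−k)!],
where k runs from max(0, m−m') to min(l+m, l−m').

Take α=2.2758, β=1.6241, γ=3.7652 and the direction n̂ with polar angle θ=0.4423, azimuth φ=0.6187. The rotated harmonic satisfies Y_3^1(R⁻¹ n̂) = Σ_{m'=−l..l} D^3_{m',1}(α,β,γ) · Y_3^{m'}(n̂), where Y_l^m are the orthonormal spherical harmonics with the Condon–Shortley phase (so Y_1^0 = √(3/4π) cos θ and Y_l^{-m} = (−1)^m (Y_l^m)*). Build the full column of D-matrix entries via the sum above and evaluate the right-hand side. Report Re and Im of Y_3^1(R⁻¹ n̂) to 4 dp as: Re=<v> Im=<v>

Re=0.3053 Im=-0.0560

Need the full column D^3_{m',1} for m'=−3..3 at α=2.2758, β=1.6241, γ=3.7652.
cos(β/2)=0.688012, sin(β/2)=0.725699
d^3_{-3,1}: single k=4 term ⇒ +0.508469;  D = -0.506867+0.040326i
d^3_{-2,1}: k∈[3..4] ⇒ +0.787206 -0.437904 = +0.349301;  D = +0.246746+0.247241i
d^3_{-1,1}: k∈[2..4] ⇒ +0.708026 -1.050289 +0.146063 = -0.196200;  D = -0.015952+0.195551i
d^3_{0,1}: k∈[1..3] ⇒ +0.387550 -1.293511 +0.479700 = -0.426261;  D = +0.346029-0.248922i
d^3_{1,1}: k∈[0..2] ⇒ +0.106066 -0.944034 +0.787716 = -0.050252;  D = -0.048785-0.012052i
d^3_{2,1}: k∈[0..1] ⇒ -0.353783 +0.787206 = +0.433422;  D = -0.193511-0.387825i
d^3_{3,1}: single k=0 term ⇒ +0.457029;  D = -0.179227+0.420420i
Y_3^{m'}(θ=0.4423,φ=0.6187) and Σ D·Y over m':
  (-0.5069+0.0403i)·(-0.0092-0.0314i)  (+0.2467+0.2472i)·(+0.0554-0.1599i)  (-0.0160+0.1956i)·(+0.3475-0.2474i)  (+0.3460-0.2489i)·(+0.3656+0.0000i)  (-0.0488-0.0121i)·(-0.3475-0.2474i)  (-0.1935-0.3878i)·(+0.0554+0.1599i)  (-0.1792+0.4204i)·(+0.0092-0.0314i)
Y_3^1(R⁻¹ n̂) = +0.305290-0.055981i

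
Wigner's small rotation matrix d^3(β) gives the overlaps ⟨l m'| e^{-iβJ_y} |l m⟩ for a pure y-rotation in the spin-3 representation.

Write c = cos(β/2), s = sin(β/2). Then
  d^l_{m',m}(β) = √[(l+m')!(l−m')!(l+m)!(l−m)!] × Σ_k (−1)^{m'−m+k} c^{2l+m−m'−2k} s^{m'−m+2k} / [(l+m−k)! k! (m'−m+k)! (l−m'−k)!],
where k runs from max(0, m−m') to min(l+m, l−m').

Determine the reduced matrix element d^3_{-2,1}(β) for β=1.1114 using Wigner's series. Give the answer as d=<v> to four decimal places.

d^3_{-2,1}(β=1.1114) via Wigner's sum:
c=cos(1.1114/2)=0.849531, s=sin(1.1114/2)=0.527538; N=√[1·120·24·2]=75.894664
Admissible k: 3..4 (factorial args all ≥0)
  k=3: (−1)^0·75.8947/(12)·0.8495^3·0.5275^3 = +0.569285
  k=4: (−1)^1·75.8947/(24)·0.8495^1·0.5275^5 = -0.109761
d^3_{-2,1}(1.1114) = +0.569285 -0.109761 = +0.459524

d=0.4595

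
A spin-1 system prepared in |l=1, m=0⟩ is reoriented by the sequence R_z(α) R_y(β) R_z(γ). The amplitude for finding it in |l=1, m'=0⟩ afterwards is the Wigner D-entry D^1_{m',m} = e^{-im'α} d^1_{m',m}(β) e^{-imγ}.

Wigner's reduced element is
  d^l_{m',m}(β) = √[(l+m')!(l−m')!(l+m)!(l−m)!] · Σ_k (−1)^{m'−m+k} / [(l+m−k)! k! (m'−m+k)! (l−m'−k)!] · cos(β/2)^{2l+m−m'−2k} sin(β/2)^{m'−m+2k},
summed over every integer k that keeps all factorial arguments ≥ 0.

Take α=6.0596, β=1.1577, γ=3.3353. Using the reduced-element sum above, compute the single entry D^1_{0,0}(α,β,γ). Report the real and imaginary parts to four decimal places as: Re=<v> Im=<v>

First d^1_{0,0}(β=1.1577), then the phase factors e^{-i(0)α} and e^{-i(0)γ}:
Half-angle: c=0.837092, s=0.547062. N=√(1·1·1·1)=1.000000
The bounds max(0,m−m')=0 and min(l+m,l−m')=1 give 2 terms
  k=0: (−1)^0·1.0000/(1)·0.8371^2·0.5471^0 = +0.700724
  k=1: (−1)^1·1.0000/(1)·0.8371^0·0.5471^2 = -0.299276
d^1_{0,0}(1.1577) = +0.700724 -0.299276 = +0.401447
D = (+1.000000+0.000000i)·(+0.401447)·(+1.000000+0.000000i) = +0.401447+0.000000i

Re=0.4014 Im=0.0000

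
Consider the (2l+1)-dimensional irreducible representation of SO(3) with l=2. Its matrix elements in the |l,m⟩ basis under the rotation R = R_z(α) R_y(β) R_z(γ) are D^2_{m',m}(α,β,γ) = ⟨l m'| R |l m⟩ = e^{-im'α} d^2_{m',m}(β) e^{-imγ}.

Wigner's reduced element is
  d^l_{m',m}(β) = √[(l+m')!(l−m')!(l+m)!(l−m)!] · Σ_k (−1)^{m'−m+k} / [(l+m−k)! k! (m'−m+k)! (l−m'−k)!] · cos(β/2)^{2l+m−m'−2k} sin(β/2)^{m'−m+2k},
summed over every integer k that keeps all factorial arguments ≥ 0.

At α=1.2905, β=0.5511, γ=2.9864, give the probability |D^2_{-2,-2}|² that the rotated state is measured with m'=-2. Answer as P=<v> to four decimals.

P=0.7352

First d^2_{-2,-2}(β=0.5511), then the phase factors e^{-i(-2)α} and e^{-i(-2)γ}:
c=cos(0.5511/2)=0.962276, s=sin(0.5511/2)=0.272076; N=√[1·24·1·24]=24.000000
k∈{0} keeps every argument non-negative
  k=0: (−1)^0·24.0000/(24)·0.9623^4·0.2721^0 = +0.857429
d^2_{-2,-2}(0.5511) = +0.857429
|D^2_{-2,-2}|² = |d^2_{-2,-2}(β)|² = (+0.857429)² = 0.735184 (the z-rotation phases have unit modulus)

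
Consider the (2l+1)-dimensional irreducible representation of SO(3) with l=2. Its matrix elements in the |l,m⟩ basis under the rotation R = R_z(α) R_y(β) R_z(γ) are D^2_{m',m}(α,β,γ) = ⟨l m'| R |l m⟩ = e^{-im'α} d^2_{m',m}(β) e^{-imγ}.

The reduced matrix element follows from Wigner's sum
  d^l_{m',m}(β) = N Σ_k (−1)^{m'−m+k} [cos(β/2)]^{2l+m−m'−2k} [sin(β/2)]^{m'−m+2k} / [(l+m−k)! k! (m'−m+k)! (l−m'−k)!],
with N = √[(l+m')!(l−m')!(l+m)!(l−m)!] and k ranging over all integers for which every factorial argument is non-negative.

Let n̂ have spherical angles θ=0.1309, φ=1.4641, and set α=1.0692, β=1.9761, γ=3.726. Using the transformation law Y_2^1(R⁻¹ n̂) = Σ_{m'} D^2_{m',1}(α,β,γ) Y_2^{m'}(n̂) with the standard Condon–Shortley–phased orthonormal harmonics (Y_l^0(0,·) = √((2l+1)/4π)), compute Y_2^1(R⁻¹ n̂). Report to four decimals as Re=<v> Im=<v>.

Need the full column D^2_{m',1} for m'=−2..2 at α=1.0692, β=1.9761, γ=3.726.
cos(β/2)=0.550319, sin(β/2)=0.834954
d^2_{-2,1}: single k=3 term ⇒ +0.640668;  D = -0.010765-0.640577i
d^2_{-1,1}: k∈[2..3] ⇒ +0.633397 -0.486017 = +0.147380;  D = -0.130398-0.068683i
d^2_{0,1}: k∈[1..2] ⇒ +0.340865 -0.784655 = -0.443790;  D = +0.370138-0.244841i
d^2_{1,1}: k∈[0..1] ⇒ +0.091719 -0.633397 = -0.541678;  D = -0.044806-0.539822i
d^2_{2,1}: single k=0 term ⇒ -0.278315;  D = -0.254264-0.113177i
Y_2^{m'}(θ=0.1309,φ=1.4641) and Σ D·Y over m':
  (-0.0108-0.6406i)·(-0.0064-0.0014i)  (-0.1304-0.0687i)·(+0.0106-0.0994i)  (+0.3701-0.2448i)·(+0.6147+0.0000i)  (-0.0448-0.5398i)·(-0.0106-0.0994i)  (-0.2543-0.1132i)·(-0.0064+0.0014i)
Y_2^1(R⁻¹ n̂) = +0.167079-0.123554i

Re=0.1671 Im=-0.1236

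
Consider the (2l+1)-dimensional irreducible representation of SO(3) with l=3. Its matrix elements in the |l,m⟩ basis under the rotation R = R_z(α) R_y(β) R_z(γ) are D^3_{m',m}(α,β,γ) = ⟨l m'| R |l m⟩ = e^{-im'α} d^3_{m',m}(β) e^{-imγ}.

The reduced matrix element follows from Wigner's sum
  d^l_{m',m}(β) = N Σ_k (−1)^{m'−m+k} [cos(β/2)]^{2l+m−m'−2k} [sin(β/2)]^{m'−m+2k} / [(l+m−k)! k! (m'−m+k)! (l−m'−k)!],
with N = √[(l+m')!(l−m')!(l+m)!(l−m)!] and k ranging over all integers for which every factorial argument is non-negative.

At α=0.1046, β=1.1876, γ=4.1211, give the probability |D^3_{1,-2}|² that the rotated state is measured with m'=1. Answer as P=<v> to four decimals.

P=0.2372

First d^3_{1,-2}(β=1.1876), then the phase factors e^{-i(1)α} and e^{-i(-2)γ}:
c=cos(1.1876/2)=0.828821, s=sin(1.1876/2)=0.559515; N=√[24·2·1·120]=75.894664
Admissible k: 0..1 (factorial args all ≥0)
  k=0: (−1)^3·75.8947/(12)·0.8288^3·0.5595^3 = -0.630733
  k=1: (−1)^4·75.8947/(24)·0.8288^1·0.5595^5 = +0.143720
d^3_{1,-2}(1.1876) = -0.630733 +0.143720 = -0.487013
|D^3_{1,-2}|² = |d^3_{1,-2}(β)|² = (-0.487013)² = 0.237182 (the z-rotation phases have unit modulus)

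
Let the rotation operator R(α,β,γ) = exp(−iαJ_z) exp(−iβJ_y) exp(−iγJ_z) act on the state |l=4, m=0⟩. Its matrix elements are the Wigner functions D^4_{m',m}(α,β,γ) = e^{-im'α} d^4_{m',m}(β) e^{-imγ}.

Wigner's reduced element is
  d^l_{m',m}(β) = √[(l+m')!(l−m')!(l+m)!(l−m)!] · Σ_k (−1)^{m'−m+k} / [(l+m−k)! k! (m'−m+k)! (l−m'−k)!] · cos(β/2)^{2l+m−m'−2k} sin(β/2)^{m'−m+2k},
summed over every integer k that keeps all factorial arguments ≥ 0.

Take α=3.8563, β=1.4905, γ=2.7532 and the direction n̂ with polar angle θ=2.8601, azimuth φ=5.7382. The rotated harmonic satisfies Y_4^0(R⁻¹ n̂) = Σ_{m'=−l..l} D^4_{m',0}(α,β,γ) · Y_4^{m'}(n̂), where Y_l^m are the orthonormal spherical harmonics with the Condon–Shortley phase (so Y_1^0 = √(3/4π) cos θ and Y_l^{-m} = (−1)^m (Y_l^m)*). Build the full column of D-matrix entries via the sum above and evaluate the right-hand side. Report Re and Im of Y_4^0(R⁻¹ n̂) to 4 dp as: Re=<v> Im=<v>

Need the full column D^4_{m',0} for m'=−4..4 at α=3.8563, β=1.4905, γ=2.7532.
cos(β/2)=0.734918, sin(β/2)=0.678156
d^4_{-4,0}: single k=4 term ⇒ +0.516206;  D = -0.495706+0.144027i
d^4_{-3,0}: k∈[3..4] ⇒ +0.791129 -0.673640 = +0.117489;  D = +0.063730-0.098703i
d^4_{-2,0}: k∈[2..4] ⇒ +0.687408 -1.560859 +0.498397 = -0.375054;  D = -0.052849-0.371312i
d^4_{-1,0}: k∈[1..4] ⇒ +0.351171 -1.794113 +1.527672 -0.216800 = -0.132070;  D = +0.099751+0.086558i
d^4_{0,0}: k∈[0..4] ⇒ +0.085097 -1.159347 +2.221142 -0.840571 +0.044734 = +0.351055;  D = +0.351055+0.000000i
d^4_{1,0}: k∈[0..3] ⇒ -0.351171 +1.794113 -1.527672 +0.216800 = +0.132070;  D = -0.099751+0.086558i
d^4_{2,0}: k∈[0..2] ⇒ +0.687408 -1.560859 +0.498397 = -0.375054;  D = -0.052849+0.371312i
d^4_{3,0}: k∈[0..1] ⇒ -0.791129 +0.673640 = -0.117489;  D = -0.063730-0.098703i
d^4_{4,0}: single k=0 term ⇒ +0.516206;  D = -0.495706-0.144027i
Y_4^{m'}(θ=2.8601,φ=5.7382) and Σ D·Y over m':
  (-0.4957+0.1440i)·(-0.0015+0.0022i)  (+0.0637-0.0987i)·(+0.0017-0.0257i)  (-0.0528-0.3713i)·(+0.0652+0.1250i)  (+0.0998+0.0866i)·(-0.3735-0.2264i)  (+0.3511+0.0000i)·(+0.5418+0.0000i)  (-0.0998+0.0866i)·(+0.3735-0.2264i)  (-0.0528+0.3713i)·(+0.0652-0.1250i)  (-0.0637-0.0987i)·(-0.0017-0.0257i)  (-0.4957-0.1440i)·(-0.0015-0.0022i)
Y_4^0(R⁻¹ n̂) = +0.236800-0.000000i

Re=0.2368 Im=0.0000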